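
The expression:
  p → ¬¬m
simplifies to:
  m ∨ ¬p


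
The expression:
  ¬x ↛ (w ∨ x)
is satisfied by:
  {x: False, w: False}


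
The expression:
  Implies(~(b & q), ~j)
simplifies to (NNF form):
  ~j | (b & q)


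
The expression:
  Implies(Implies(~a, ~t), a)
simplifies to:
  a | t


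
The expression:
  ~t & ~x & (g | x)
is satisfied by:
  {g: True, x: False, t: False}


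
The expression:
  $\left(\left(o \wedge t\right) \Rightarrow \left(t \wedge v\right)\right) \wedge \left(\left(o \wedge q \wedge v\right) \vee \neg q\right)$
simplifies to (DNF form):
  $\left(o \wedge v\right) \vee \left(\neg o \wedge \neg q\right) \vee \left(\neg q \wedge \neg t\right)$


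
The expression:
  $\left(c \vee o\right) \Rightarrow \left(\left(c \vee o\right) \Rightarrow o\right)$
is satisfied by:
  {o: True, c: False}
  {c: False, o: False}
  {c: True, o: True}


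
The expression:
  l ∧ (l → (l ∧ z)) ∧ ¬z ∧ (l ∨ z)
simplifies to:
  False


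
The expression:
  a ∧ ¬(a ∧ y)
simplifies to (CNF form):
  a ∧ ¬y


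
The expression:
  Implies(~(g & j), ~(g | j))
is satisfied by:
  {j: False, g: False}
  {g: True, j: True}


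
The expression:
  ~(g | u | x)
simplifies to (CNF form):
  ~g & ~u & ~x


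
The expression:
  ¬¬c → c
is always true.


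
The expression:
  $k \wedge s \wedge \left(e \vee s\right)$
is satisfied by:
  {s: True, k: True}


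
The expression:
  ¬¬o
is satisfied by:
  {o: True}


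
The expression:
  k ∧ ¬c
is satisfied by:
  {k: True, c: False}


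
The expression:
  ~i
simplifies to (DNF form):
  ~i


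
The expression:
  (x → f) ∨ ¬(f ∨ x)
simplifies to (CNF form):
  f ∨ ¬x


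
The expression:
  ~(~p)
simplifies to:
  p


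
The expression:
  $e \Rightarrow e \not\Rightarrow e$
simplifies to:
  $\neg e$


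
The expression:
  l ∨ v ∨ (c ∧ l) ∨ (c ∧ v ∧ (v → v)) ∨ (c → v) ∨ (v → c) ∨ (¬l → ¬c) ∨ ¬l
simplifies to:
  True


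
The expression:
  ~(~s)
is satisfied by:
  {s: True}


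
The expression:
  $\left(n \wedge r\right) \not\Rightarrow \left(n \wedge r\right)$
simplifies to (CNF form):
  $\text{False}$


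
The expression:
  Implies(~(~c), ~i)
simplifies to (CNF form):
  ~c | ~i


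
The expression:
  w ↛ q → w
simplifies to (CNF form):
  True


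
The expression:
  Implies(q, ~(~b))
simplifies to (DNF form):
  b | ~q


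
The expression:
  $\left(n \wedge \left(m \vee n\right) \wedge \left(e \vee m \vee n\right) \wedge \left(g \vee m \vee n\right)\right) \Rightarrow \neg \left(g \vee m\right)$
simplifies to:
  $\left(\neg g \wedge \neg m\right) \vee \neg n$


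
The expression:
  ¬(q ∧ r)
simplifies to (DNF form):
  ¬q ∨ ¬r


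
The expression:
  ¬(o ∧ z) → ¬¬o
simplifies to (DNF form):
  o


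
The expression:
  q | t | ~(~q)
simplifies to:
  q | t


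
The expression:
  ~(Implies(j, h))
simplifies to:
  j & ~h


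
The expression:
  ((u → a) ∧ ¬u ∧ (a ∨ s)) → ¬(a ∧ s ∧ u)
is always true.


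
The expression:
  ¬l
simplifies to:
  ¬l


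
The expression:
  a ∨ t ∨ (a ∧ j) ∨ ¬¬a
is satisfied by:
  {a: True, t: True}
  {a: True, t: False}
  {t: True, a: False}


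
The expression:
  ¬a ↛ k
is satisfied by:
  {k: True, a: False}
  {a: False, k: False}
  {a: True, k: True}


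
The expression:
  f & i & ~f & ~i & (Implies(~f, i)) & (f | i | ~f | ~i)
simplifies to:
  False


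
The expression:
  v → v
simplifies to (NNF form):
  True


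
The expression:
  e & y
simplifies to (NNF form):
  e & y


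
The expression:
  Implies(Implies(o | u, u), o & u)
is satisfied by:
  {o: True}


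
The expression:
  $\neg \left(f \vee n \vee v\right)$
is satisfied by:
  {n: False, v: False, f: False}


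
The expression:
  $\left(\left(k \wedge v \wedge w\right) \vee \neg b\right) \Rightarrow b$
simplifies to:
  $b$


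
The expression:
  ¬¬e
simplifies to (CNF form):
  e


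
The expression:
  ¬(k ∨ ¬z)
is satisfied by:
  {z: True, k: False}


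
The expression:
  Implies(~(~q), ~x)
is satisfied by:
  {q: False, x: False}
  {x: True, q: False}
  {q: True, x: False}


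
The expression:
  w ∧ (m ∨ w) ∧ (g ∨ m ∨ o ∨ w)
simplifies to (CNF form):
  w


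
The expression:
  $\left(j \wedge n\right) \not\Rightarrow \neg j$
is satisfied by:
  {j: True, n: True}


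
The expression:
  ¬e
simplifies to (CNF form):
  ¬e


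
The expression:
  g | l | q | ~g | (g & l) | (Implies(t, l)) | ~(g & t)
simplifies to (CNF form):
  True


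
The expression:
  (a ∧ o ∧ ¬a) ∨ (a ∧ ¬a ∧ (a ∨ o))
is never true.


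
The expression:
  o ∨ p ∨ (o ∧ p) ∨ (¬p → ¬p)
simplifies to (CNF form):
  True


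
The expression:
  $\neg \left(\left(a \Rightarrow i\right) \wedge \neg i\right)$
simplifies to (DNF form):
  $a \vee i$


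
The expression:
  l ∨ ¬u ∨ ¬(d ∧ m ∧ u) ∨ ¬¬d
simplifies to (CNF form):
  True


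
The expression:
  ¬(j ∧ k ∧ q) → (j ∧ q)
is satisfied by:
  {j: True, q: True}


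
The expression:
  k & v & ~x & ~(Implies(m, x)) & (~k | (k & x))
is never true.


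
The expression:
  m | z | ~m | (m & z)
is always true.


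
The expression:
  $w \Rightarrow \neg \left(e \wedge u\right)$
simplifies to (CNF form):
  $\neg e \vee \neg u \vee \neg w$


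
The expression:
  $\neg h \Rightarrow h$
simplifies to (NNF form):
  $h$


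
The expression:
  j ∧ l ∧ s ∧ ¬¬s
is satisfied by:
  {j: True, s: True, l: True}


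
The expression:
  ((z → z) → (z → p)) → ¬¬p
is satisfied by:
  {z: True, p: True}
  {z: True, p: False}
  {p: True, z: False}


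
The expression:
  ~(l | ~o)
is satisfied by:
  {o: True, l: False}


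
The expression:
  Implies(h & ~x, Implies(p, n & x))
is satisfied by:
  {x: True, p: False, h: False}
  {p: False, h: False, x: False}
  {h: True, x: True, p: False}
  {h: True, p: False, x: False}
  {x: True, p: True, h: False}
  {p: True, x: False, h: False}
  {h: True, p: True, x: True}


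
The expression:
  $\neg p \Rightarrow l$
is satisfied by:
  {l: True, p: True}
  {l: True, p: False}
  {p: True, l: False}


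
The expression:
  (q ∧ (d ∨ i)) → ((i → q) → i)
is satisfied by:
  {i: True, q: False, d: False}
  {q: False, d: False, i: False}
  {i: True, d: True, q: False}
  {d: True, q: False, i: False}
  {i: True, q: True, d: False}
  {q: True, i: False, d: False}
  {i: True, d: True, q: True}


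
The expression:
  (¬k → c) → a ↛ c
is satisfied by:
  {a: True, k: False, c: False}
  {k: False, c: False, a: False}
  {a: True, k: True, c: False}


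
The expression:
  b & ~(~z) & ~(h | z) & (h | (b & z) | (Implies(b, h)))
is never true.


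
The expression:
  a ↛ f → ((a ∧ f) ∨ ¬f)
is always true.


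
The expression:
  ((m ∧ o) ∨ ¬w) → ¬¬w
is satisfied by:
  {w: True}


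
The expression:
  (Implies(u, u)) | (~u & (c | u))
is always true.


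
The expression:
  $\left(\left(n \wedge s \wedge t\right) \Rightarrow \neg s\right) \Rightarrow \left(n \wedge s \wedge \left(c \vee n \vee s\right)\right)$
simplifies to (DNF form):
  $n \wedge s$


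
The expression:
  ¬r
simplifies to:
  ¬r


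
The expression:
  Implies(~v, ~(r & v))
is always true.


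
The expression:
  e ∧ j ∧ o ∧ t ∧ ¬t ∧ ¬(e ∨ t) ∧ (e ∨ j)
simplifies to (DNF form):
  False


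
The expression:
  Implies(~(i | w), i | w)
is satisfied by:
  {i: True, w: True}
  {i: True, w: False}
  {w: True, i: False}


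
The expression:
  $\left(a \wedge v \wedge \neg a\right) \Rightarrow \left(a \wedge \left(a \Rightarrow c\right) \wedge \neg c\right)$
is always true.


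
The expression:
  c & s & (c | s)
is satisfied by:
  {c: True, s: True}


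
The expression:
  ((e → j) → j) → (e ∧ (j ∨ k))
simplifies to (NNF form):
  (e ∧ j) ∨ (k ∧ ¬j) ∨ (¬e ∧ ¬j)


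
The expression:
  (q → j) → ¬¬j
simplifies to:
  j ∨ q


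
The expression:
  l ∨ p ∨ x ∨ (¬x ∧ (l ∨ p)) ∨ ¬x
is always true.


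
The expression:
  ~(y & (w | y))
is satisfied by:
  {y: False}


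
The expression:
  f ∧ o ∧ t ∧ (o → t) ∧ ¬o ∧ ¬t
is never true.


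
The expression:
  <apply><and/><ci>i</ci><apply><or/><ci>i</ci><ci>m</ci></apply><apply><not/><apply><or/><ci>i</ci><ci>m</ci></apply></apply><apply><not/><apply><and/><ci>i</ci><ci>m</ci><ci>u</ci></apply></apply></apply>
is never true.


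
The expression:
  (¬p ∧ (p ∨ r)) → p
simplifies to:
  p ∨ ¬r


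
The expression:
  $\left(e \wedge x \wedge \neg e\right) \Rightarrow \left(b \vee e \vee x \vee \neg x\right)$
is always true.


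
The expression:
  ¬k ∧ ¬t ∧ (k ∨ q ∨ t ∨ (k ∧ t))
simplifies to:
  q ∧ ¬k ∧ ¬t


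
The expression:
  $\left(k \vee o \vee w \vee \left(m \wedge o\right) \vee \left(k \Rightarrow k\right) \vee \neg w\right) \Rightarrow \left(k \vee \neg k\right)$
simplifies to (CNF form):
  $\text{True}$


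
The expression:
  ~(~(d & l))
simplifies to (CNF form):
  d & l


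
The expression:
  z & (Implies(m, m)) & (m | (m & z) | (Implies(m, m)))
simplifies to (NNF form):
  z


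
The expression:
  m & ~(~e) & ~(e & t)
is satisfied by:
  {m: True, e: True, t: False}


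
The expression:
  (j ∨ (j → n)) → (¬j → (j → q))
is always true.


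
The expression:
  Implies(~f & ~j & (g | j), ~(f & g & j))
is always true.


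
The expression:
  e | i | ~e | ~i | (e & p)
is always true.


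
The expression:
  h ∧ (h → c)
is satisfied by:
  {h: True, c: True}


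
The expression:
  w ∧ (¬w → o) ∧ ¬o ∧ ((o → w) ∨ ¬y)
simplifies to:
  w ∧ ¬o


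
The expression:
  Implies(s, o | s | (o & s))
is always true.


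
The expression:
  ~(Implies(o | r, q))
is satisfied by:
  {r: True, o: True, q: False}
  {r: True, q: False, o: False}
  {o: True, q: False, r: False}


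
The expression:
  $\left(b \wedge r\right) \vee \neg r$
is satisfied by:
  {b: True, r: False}
  {r: False, b: False}
  {r: True, b: True}


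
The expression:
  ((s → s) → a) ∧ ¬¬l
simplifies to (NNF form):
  a ∧ l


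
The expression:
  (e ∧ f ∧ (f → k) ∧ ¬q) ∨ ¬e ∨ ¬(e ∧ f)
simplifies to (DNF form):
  (k ∧ ¬q) ∨ ¬e ∨ ¬f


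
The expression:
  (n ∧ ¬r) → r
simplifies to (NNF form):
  r ∨ ¬n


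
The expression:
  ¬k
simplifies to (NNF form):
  ¬k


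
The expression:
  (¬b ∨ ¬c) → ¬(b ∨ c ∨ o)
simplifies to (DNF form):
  (b ∧ c) ∨ (b ∧ ¬b) ∨ (b ∧ c ∧ ¬c) ∨ (b ∧ c ∧ ¬o) ∨ (b ∧ ¬b ∧ ¬c) ∨ (b ∧ ¬b ∧ ¬o) ∨ (c ∧ ¬c ∧ ¬o) ∨ (¬b ∧ ¬c ∧ ¬o)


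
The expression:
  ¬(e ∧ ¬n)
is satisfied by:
  {n: True, e: False}
  {e: False, n: False}
  {e: True, n: True}


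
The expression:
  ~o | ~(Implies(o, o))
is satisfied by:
  {o: False}


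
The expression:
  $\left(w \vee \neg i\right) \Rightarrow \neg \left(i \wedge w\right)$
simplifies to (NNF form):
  $\neg i \vee \neg w$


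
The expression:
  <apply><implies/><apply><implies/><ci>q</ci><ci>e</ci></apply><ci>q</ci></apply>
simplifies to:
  <ci>q</ci>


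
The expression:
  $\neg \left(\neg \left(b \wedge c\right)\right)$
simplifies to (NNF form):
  $b \wedge c$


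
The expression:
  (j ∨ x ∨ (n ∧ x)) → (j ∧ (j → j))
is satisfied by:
  {j: True, x: False}
  {x: False, j: False}
  {x: True, j: True}


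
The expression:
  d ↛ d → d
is always true.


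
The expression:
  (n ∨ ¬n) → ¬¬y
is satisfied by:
  {y: True}


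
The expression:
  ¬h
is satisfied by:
  {h: False}


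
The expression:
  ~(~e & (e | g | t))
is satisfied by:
  {e: True, t: False, g: False}
  {e: True, g: True, t: False}
  {e: True, t: True, g: False}
  {e: True, g: True, t: True}
  {g: False, t: False, e: False}


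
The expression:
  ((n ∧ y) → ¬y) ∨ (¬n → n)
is always true.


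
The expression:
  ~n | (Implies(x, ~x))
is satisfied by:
  {x: False, n: False}
  {n: True, x: False}
  {x: True, n: False}


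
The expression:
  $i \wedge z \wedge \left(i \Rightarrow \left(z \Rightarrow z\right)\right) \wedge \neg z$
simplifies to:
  $\text{False}$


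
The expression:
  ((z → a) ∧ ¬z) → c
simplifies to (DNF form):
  c ∨ z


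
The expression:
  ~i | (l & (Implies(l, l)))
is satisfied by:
  {l: True, i: False}
  {i: False, l: False}
  {i: True, l: True}


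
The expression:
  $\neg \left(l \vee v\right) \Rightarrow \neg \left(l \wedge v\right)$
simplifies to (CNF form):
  $\text{True}$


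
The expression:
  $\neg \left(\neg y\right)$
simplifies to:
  $y$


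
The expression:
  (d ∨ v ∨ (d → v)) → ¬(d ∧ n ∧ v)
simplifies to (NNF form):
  ¬d ∨ ¬n ∨ ¬v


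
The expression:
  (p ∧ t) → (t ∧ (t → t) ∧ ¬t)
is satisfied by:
  {p: False, t: False}
  {t: True, p: False}
  {p: True, t: False}


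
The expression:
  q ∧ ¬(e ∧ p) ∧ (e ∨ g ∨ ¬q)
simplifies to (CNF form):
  q ∧ (e ∨ g) ∧ (¬e ∨ ¬p)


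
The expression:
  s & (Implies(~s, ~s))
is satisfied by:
  {s: True}


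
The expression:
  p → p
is always true.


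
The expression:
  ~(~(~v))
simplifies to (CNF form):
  ~v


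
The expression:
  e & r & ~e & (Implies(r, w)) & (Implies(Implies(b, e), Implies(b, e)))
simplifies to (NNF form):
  False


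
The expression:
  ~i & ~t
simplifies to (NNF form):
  ~i & ~t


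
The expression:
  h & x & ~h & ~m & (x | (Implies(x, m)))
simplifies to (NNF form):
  False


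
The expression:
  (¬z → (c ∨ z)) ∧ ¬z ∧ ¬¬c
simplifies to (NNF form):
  c ∧ ¬z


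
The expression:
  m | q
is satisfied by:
  {q: True, m: True}
  {q: True, m: False}
  {m: True, q: False}


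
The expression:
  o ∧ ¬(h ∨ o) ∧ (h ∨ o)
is never true.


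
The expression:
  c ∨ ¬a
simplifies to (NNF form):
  c ∨ ¬a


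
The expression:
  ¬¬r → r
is always true.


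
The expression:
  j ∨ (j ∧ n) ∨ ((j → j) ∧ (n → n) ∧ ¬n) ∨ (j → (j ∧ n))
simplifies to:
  True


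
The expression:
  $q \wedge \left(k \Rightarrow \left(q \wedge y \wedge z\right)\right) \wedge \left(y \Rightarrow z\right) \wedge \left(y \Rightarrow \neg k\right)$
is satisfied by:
  {z: True, q: True, k: False, y: False}
  {q: True, y: False, z: False, k: False}
  {y: True, z: True, q: True, k: False}


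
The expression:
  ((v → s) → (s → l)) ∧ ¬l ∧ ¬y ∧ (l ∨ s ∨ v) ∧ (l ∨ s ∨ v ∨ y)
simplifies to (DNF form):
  v ∧ ¬l ∧ ¬s ∧ ¬y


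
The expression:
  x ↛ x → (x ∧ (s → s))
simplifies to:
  True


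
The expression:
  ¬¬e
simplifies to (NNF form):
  e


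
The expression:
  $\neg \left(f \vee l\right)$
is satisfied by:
  {l: False, f: False}


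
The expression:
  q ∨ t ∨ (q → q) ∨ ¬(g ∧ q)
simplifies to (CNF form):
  True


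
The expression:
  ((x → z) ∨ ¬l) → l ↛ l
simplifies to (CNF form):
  l ∧ x ∧ ¬z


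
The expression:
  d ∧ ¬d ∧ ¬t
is never true.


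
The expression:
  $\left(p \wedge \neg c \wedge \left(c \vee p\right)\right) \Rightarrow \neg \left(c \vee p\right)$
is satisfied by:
  {c: True, p: False}
  {p: False, c: False}
  {p: True, c: True}


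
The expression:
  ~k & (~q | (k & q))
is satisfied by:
  {q: False, k: False}


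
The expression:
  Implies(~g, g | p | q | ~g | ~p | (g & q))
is always true.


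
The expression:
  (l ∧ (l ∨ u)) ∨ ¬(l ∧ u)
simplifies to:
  True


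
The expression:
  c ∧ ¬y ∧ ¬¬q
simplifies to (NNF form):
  c ∧ q ∧ ¬y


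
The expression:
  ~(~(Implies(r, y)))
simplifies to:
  y | ~r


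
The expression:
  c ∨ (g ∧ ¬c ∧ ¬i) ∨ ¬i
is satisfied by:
  {c: True, i: False}
  {i: False, c: False}
  {i: True, c: True}


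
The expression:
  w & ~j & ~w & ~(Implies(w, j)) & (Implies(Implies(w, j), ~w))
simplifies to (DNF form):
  False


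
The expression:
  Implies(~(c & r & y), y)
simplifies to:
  y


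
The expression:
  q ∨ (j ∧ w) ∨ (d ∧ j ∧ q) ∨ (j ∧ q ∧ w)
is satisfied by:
  {q: True, j: True, w: True}
  {q: True, j: True, w: False}
  {q: True, w: True, j: False}
  {q: True, w: False, j: False}
  {j: True, w: True, q: False}


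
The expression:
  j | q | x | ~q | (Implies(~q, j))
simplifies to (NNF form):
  True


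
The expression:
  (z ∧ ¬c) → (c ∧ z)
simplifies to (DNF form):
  c ∨ ¬z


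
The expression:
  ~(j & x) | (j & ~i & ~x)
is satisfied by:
  {x: False, j: False}
  {j: True, x: False}
  {x: True, j: False}


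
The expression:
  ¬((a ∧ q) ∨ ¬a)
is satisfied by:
  {a: True, q: False}


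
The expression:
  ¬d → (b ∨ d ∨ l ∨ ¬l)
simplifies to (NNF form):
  True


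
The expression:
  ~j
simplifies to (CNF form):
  ~j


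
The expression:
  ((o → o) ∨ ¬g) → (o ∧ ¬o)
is never true.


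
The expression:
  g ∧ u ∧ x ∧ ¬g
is never true.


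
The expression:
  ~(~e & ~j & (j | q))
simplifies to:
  e | j | ~q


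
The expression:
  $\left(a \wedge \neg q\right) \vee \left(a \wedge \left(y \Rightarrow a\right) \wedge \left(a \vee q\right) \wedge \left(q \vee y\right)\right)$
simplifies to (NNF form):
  $a$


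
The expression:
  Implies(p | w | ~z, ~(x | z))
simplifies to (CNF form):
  (z | ~x) & (~p | ~z) & (~w | ~z)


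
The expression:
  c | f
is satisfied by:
  {c: True, f: True}
  {c: True, f: False}
  {f: True, c: False}


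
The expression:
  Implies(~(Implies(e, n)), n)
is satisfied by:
  {n: True, e: False}
  {e: False, n: False}
  {e: True, n: True}


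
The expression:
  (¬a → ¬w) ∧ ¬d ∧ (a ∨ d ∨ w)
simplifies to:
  a ∧ ¬d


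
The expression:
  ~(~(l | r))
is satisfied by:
  {r: True, l: True}
  {r: True, l: False}
  {l: True, r: False}


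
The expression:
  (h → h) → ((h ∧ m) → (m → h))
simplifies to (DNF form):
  True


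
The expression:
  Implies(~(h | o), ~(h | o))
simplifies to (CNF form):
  True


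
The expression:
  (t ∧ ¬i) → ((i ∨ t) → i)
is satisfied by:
  {i: True, t: False}
  {t: False, i: False}
  {t: True, i: True}


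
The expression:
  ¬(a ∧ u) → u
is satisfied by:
  {u: True}


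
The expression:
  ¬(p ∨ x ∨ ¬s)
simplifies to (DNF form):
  s ∧ ¬p ∧ ¬x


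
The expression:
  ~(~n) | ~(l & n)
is always true.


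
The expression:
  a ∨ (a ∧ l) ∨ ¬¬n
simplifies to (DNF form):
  a ∨ n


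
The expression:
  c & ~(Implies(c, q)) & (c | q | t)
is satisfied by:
  {c: True, q: False}


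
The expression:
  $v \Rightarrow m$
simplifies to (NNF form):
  $m \vee \neg v$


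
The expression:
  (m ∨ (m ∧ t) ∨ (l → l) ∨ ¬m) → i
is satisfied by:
  {i: True}


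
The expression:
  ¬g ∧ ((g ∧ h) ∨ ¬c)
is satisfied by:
  {g: False, c: False}


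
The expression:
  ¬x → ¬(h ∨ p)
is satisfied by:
  {x: True, p: False, h: False}
  {x: True, h: True, p: False}
  {x: True, p: True, h: False}
  {x: True, h: True, p: True}
  {h: False, p: False, x: False}


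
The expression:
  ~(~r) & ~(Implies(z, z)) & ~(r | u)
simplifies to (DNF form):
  False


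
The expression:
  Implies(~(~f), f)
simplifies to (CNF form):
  True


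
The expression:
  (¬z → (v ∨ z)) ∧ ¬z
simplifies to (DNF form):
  v ∧ ¬z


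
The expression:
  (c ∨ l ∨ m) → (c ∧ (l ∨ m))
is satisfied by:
  {c: True, m: True, l: True}
  {c: True, m: True, l: False}
  {c: True, l: True, m: False}
  {m: False, l: False, c: False}


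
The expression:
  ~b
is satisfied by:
  {b: False}


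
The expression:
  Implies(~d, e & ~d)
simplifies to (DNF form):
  d | e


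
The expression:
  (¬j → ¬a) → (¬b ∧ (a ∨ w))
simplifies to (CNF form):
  (a ∨ w) ∧ (a ∨ ¬b) ∧ (¬b ∨ ¬j) ∧ (a ∨ w ∨ ¬b) ∧ (a ∨ w ∨ ¬j) ∧ (a ∨ ¬b ∨ ¬j) ∧ (w ∨ ¬b ∨ ¬j)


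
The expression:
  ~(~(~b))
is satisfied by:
  {b: False}


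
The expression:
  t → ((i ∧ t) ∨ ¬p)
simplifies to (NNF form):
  i ∨ ¬p ∨ ¬t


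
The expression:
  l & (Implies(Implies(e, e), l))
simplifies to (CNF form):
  l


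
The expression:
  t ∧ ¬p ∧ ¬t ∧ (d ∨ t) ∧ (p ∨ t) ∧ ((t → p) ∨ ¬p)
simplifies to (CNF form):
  False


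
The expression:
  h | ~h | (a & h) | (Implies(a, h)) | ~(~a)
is always true.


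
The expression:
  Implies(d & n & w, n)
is always true.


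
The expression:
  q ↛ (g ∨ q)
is never true.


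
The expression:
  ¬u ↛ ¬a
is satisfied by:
  {a: True, u: False}


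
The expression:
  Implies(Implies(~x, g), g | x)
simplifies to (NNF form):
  True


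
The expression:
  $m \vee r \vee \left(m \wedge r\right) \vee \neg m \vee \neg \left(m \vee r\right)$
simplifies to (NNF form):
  $\text{True}$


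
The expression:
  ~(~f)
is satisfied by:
  {f: True}


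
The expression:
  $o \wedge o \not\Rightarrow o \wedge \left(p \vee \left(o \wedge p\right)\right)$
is never true.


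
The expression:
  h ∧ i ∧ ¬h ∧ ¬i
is never true.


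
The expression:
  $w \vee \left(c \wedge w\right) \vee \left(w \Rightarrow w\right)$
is always true.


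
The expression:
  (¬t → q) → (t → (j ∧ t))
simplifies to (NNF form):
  j ∨ ¬t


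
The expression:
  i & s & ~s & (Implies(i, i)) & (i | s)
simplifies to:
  False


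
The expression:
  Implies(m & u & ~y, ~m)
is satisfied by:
  {y: True, u: False, m: False}
  {u: False, m: False, y: False}
  {y: True, m: True, u: False}
  {m: True, u: False, y: False}
  {y: True, u: True, m: False}
  {u: True, y: False, m: False}
  {y: True, m: True, u: True}


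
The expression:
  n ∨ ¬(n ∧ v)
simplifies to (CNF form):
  True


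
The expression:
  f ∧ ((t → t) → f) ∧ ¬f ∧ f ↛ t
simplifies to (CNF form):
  False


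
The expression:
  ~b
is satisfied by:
  {b: False}


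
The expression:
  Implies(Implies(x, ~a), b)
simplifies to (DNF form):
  b | (a & x)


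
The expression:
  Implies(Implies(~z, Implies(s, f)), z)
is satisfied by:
  {z: True, s: True, f: False}
  {z: True, f: False, s: False}
  {z: True, s: True, f: True}
  {z: True, f: True, s: False}
  {s: True, f: False, z: False}


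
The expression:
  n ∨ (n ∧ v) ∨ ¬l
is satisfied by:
  {n: True, l: False}
  {l: False, n: False}
  {l: True, n: True}


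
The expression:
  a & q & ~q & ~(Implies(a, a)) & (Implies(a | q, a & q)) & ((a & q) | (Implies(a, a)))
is never true.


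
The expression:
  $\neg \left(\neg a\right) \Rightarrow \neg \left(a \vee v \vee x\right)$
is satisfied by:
  {a: False}


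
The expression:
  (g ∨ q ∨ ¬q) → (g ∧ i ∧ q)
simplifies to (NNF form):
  g ∧ i ∧ q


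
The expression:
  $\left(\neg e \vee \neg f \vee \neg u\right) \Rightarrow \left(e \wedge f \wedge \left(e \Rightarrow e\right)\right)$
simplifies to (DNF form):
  $e \wedge f$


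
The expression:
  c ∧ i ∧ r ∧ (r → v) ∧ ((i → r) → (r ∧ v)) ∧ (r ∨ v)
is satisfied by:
  {r: True, i: True, c: True, v: True}


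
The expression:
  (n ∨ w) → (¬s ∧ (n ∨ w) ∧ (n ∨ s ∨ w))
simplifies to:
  (¬n ∧ ¬w) ∨ ¬s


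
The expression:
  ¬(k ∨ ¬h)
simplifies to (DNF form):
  h ∧ ¬k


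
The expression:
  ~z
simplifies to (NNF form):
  ~z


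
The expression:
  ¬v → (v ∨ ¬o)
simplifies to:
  v ∨ ¬o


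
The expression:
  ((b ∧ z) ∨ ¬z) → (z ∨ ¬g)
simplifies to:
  z ∨ ¬g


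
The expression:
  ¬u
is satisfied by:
  {u: False}


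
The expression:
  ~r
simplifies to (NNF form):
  ~r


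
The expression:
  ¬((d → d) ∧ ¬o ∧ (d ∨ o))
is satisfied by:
  {o: True, d: False}
  {d: False, o: False}
  {d: True, o: True}


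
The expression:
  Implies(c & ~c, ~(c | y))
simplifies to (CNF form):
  True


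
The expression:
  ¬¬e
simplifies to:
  e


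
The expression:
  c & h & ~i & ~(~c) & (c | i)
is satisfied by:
  {h: True, c: True, i: False}


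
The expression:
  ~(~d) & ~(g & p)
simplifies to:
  d & (~g | ~p)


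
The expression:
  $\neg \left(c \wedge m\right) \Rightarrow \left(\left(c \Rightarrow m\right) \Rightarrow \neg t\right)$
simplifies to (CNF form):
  $c \vee \neg t$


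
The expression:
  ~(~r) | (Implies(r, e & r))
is always true.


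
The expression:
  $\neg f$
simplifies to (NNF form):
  $\neg f$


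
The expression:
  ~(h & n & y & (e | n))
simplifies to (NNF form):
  ~h | ~n | ~y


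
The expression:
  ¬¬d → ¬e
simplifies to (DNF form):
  ¬d ∨ ¬e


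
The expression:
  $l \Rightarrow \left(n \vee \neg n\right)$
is always true.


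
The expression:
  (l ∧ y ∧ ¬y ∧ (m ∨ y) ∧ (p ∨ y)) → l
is always true.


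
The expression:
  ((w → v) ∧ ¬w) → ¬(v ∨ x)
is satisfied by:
  {w: True, v: False, x: False}
  {x: True, w: True, v: False}
  {w: True, v: True, x: False}
  {x: True, w: True, v: True}
  {x: False, v: False, w: False}


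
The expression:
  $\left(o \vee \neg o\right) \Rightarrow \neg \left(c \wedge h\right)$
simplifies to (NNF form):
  $\neg c \vee \neg h$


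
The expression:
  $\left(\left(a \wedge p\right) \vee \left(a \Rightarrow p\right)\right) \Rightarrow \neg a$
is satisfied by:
  {p: False, a: False}
  {a: True, p: False}
  {p: True, a: False}


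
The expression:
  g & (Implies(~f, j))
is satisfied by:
  {j: True, f: True, g: True}
  {j: True, g: True, f: False}
  {f: True, g: True, j: False}


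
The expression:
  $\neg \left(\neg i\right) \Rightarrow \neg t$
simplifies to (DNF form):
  $\neg i \vee \neg t$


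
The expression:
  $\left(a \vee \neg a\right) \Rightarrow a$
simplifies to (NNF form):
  $a$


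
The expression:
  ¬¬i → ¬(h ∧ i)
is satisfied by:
  {h: False, i: False}
  {i: True, h: False}
  {h: True, i: False}


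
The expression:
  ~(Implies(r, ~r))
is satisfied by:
  {r: True}


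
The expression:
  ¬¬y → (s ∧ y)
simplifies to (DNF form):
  s ∨ ¬y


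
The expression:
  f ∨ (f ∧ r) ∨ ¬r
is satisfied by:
  {f: True, r: False}
  {r: False, f: False}
  {r: True, f: True}


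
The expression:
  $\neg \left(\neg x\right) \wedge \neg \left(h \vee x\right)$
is never true.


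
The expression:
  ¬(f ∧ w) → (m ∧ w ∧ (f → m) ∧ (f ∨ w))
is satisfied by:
  {m: True, f: True, w: True}
  {m: True, w: True, f: False}
  {f: True, w: True, m: False}


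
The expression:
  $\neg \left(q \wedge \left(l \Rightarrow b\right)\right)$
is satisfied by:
  {l: True, b: False, q: False}
  {b: False, q: False, l: False}
  {l: True, b: True, q: False}
  {b: True, l: False, q: False}
  {q: True, l: True, b: False}


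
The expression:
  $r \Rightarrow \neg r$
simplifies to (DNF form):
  $\neg r$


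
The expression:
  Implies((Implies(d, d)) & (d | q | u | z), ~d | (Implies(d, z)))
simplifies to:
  z | ~d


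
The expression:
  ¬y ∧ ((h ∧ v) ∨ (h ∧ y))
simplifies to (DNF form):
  h ∧ v ∧ ¬y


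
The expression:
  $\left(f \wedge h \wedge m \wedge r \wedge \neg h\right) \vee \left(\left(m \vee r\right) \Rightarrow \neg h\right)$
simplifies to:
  $\left(\neg m \wedge \neg r\right) \vee \neg h$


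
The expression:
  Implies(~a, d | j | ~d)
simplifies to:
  True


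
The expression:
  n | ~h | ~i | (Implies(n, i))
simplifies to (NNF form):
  True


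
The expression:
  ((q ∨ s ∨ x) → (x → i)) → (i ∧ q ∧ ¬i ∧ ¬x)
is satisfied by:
  {x: True, i: False}


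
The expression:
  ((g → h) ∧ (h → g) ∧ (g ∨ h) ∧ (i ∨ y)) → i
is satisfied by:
  {i: True, h: False, y: False, g: False}
  {i: False, h: False, y: False, g: False}
  {i: True, g: True, h: False, y: False}
  {g: True, i: False, h: False, y: False}
  {i: True, y: True, g: False, h: False}
  {y: True, g: False, h: False, i: False}
  {i: True, g: True, y: True, h: False}
  {g: True, y: True, i: False, h: False}
  {i: True, h: True, g: False, y: False}
  {h: True, g: False, y: False, i: False}
  {i: True, g: True, h: True, y: False}
  {g: True, h: True, i: False, y: False}
  {i: True, y: True, h: True, g: False}
  {y: True, h: True, g: False, i: False}
  {i: True, g: True, y: True, h: True}


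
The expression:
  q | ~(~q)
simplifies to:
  q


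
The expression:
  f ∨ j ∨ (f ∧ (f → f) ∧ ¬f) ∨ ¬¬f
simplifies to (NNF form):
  f ∨ j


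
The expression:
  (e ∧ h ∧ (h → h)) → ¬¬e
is always true.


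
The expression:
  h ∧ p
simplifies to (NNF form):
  h ∧ p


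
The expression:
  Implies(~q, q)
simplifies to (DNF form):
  q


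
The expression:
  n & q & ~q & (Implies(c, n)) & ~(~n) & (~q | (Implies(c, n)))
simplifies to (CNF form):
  False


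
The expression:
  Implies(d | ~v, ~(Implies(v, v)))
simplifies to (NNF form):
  v & ~d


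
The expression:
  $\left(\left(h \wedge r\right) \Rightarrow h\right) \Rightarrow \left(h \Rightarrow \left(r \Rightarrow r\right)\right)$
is always true.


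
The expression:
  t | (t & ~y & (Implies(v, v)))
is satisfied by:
  {t: True}


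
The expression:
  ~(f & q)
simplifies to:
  ~f | ~q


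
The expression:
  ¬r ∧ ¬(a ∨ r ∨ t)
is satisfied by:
  {r: False, t: False, a: False}


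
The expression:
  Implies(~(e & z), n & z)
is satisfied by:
  {z: True, n: True, e: True}
  {z: True, n: True, e: False}
  {z: True, e: True, n: False}


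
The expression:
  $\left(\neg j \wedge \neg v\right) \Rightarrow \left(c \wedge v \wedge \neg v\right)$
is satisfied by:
  {v: True, j: True}
  {v: True, j: False}
  {j: True, v: False}


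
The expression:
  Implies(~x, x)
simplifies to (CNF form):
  x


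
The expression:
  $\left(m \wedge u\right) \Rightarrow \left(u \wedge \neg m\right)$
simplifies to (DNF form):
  $\neg m \vee \neg u$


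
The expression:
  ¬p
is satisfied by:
  {p: False}


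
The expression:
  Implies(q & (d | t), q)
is always true.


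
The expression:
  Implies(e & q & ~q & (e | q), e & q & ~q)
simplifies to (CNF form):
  True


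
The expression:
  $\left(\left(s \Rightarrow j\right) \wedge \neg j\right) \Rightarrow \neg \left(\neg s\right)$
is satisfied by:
  {s: True, j: True}
  {s: True, j: False}
  {j: True, s: False}


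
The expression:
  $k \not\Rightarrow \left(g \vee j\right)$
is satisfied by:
  {k: True, g: False, j: False}


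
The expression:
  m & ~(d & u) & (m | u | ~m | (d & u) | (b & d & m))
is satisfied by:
  {m: True, u: False, d: False}
  {m: True, d: True, u: False}
  {m: True, u: True, d: False}


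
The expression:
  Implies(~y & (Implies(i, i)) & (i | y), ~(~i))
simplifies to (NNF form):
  True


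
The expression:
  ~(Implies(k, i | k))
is never true.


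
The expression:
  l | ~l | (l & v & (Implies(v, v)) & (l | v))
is always true.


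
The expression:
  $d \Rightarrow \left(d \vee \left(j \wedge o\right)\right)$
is always true.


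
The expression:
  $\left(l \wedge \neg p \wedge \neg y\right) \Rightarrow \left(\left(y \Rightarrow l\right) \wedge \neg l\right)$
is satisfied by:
  {y: True, p: True, l: False}
  {y: True, l: False, p: False}
  {p: True, l: False, y: False}
  {p: False, l: False, y: False}
  {y: True, p: True, l: True}
  {y: True, l: True, p: False}
  {p: True, l: True, y: False}


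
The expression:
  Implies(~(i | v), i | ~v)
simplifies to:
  True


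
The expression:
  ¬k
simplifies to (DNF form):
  ¬k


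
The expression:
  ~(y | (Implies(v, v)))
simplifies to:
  False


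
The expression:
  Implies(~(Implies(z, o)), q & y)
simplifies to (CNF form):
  (o | q | ~z) & (o | y | ~z)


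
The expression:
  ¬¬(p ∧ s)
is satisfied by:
  {p: True, s: True}


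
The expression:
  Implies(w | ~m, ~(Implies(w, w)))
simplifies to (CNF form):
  m & ~w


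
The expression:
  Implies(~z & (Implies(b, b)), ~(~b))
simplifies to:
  b | z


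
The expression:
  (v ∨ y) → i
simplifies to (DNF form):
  i ∨ (¬v ∧ ¬y)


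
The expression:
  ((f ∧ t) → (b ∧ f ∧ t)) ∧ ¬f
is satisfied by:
  {f: False}


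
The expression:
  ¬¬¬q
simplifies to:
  ¬q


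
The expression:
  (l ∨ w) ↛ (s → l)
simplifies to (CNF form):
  s ∧ w ∧ ¬l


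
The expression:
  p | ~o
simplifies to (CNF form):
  p | ~o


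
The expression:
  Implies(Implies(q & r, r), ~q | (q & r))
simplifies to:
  r | ~q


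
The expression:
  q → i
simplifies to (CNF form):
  i ∨ ¬q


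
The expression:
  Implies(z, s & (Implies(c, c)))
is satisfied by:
  {s: True, z: False}
  {z: False, s: False}
  {z: True, s: True}


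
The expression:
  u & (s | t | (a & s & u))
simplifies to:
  u & (s | t)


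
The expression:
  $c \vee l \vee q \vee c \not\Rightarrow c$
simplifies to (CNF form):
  $c \vee l \vee q$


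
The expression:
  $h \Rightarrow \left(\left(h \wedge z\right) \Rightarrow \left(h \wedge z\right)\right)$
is always true.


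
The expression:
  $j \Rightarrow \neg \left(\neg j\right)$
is always true.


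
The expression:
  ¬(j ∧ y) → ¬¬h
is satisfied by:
  {h: True, j: True, y: True}
  {h: True, j: True, y: False}
  {h: True, y: True, j: False}
  {h: True, y: False, j: False}
  {j: True, y: True, h: False}


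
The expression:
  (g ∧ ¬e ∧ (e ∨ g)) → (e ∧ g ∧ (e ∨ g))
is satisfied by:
  {e: True, g: False}
  {g: False, e: False}
  {g: True, e: True}


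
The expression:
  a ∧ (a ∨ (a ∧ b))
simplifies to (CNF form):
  a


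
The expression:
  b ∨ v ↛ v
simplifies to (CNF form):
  b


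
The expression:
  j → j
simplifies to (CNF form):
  True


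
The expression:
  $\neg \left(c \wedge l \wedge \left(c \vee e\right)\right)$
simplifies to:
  $\neg c \vee \neg l$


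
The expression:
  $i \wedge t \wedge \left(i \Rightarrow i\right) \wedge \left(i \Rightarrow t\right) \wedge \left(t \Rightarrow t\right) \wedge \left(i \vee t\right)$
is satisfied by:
  {t: True, i: True}


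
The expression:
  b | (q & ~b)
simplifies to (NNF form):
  b | q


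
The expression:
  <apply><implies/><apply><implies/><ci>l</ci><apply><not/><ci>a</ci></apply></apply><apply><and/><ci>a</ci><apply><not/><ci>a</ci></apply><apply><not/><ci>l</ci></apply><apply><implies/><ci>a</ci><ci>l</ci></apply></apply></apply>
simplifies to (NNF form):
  <apply><and/><ci>a</ci><ci>l</ci></apply>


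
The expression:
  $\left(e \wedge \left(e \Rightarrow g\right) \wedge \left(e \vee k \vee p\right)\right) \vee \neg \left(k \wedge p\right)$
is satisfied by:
  {g: True, e: True, p: False, k: False}
  {g: True, e: False, p: False, k: False}
  {e: True, g: False, p: False, k: False}
  {g: False, e: False, p: False, k: False}
  {g: True, k: True, e: True, p: False}
  {g: True, k: True, e: False, p: False}
  {k: True, e: True, g: False, p: False}
  {k: True, g: False, e: False, p: False}
  {g: True, p: True, e: True, k: False}
  {g: True, p: True, e: False, k: False}
  {p: True, e: True, g: False, k: False}
  {p: True, g: False, e: False, k: False}
  {g: True, k: True, p: True, e: True}


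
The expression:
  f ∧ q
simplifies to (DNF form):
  f ∧ q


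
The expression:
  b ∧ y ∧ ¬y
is never true.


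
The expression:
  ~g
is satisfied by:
  {g: False}


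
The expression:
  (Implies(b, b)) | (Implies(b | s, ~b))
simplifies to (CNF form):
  True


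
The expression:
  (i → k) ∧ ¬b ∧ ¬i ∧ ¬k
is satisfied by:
  {i: False, k: False, b: False}


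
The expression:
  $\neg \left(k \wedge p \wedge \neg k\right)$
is always true.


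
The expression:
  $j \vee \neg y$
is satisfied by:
  {j: True, y: False}
  {y: False, j: False}
  {y: True, j: True}


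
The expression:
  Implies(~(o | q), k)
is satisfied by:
  {k: True, q: True, o: True}
  {k: True, q: True, o: False}
  {k: True, o: True, q: False}
  {k: True, o: False, q: False}
  {q: True, o: True, k: False}
  {q: True, o: False, k: False}
  {o: True, q: False, k: False}


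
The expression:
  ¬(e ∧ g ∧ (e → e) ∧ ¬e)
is always true.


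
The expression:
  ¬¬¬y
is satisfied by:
  {y: False}


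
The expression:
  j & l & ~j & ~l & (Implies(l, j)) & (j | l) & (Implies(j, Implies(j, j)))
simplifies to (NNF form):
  False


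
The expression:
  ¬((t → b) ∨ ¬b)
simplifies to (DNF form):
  False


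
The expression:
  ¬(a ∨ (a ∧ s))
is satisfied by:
  {a: False}


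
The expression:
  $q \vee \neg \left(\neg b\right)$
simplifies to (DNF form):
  $b \vee q$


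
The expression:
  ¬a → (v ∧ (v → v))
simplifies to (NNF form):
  a ∨ v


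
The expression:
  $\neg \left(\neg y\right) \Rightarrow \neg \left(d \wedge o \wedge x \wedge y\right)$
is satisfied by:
  {o: False, d: False, x: False, y: False}
  {y: True, o: False, d: False, x: False}
  {x: True, o: False, d: False, y: False}
  {y: True, x: True, o: False, d: False}
  {d: True, y: False, o: False, x: False}
  {y: True, d: True, o: False, x: False}
  {x: True, d: True, y: False, o: False}
  {y: True, x: True, d: True, o: False}
  {o: True, x: False, d: False, y: False}
  {y: True, o: True, x: False, d: False}
  {x: True, o: True, y: False, d: False}
  {y: True, x: True, o: True, d: False}
  {d: True, o: True, x: False, y: False}
  {y: True, d: True, o: True, x: False}
  {x: True, d: True, o: True, y: False}


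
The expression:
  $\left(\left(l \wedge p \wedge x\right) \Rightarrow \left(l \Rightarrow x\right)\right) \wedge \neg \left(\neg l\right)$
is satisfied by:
  {l: True}


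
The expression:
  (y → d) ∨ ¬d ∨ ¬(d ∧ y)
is always true.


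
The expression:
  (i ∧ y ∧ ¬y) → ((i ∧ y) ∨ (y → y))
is always true.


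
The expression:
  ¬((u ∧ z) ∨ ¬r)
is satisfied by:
  {r: True, u: False, z: False}
  {r: True, z: True, u: False}
  {r: True, u: True, z: False}
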